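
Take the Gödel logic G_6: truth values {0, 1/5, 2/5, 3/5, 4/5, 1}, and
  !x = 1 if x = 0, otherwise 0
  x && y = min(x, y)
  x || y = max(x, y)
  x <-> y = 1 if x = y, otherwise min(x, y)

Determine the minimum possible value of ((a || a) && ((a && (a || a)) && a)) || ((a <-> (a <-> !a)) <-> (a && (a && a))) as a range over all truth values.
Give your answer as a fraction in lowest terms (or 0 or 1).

0

Take a = 0:
a || a = 0 || 0 = 0
a || a = 0 || 0 = 0
a && (a || a) = 0 && 0 = 0
(a && (a || a)) && a = 0 && 0 = 0
(a || a) && ((a && (a || a)) && a) = 0 && 0 = 0
!a = !0 = 1
a <-> !a = 0 <-> 1 = 0
a <-> (a <-> !a) = 0 <-> 0 = 1
a && a = 0 && 0 = 0
a && (a && a) = 0 && 0 = 0
(a <-> (a <-> !a)) <-> (a && (a && a)) = 1 <-> 0 = 0
((a || a) && ((a && (a || a)) && a)) || ((a <-> (a <-> !a)) <-> (a && (a && a))) = 0 || 0 = 0
No assignment yields a value below 0, so this is the minimum.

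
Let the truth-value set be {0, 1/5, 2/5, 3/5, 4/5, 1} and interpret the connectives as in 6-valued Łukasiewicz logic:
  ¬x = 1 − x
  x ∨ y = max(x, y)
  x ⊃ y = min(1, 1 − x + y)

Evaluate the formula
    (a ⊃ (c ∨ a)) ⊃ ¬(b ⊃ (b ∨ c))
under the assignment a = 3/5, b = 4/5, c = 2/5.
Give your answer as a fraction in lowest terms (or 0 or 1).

0

c ∨ a = 2/5 ∨ 3/5 = 3/5
a ⊃ (c ∨ a) = 3/5 ⊃ 3/5 = 1
b ∨ c = 4/5 ∨ 2/5 = 4/5
b ⊃ (b ∨ c) = 4/5 ⊃ 4/5 = 1
¬(b ⊃ (b ∨ c)) = ¬1 = 0
(a ⊃ (c ∨ a)) ⊃ ¬(b ⊃ (b ∨ c)) = 1 ⊃ 0 = 0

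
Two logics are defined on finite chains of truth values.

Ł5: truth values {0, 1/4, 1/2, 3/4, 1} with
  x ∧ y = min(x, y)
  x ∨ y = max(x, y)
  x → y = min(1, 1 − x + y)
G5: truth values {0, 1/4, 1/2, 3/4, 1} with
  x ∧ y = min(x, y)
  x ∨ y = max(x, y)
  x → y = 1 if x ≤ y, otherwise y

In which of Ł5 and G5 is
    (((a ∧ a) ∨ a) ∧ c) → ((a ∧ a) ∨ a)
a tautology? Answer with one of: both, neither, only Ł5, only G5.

In Ł5: every assignment gives 1 — tautology.
In G5: every assignment gives 1 — tautology.

both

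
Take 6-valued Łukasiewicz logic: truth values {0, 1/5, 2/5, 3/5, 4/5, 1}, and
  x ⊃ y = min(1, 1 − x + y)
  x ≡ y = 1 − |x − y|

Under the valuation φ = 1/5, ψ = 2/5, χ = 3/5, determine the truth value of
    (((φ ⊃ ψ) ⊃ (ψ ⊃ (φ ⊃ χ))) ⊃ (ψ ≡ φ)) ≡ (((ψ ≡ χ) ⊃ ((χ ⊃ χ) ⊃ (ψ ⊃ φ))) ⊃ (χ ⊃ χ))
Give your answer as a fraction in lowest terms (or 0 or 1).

4/5

φ ⊃ ψ = 1/5 ⊃ 2/5 = 1
φ ⊃ χ = 1/5 ⊃ 3/5 = 1
ψ ⊃ (φ ⊃ χ) = 2/5 ⊃ 1 = 1
(φ ⊃ ψ) ⊃ (ψ ⊃ (φ ⊃ χ)) = 1 ⊃ 1 = 1
ψ ≡ φ = 2/5 ≡ 1/5 = 4/5
((φ ⊃ ψ) ⊃ (ψ ⊃ (φ ⊃ χ))) ⊃ (ψ ≡ φ) = 1 ⊃ 4/5 = 4/5
ψ ≡ χ = 2/5 ≡ 3/5 = 4/5
χ ⊃ χ = 3/5 ⊃ 3/5 = 1
ψ ⊃ φ = 2/5 ⊃ 1/5 = 4/5
(χ ⊃ χ) ⊃ (ψ ⊃ φ) = 1 ⊃ 4/5 = 4/5
(ψ ≡ χ) ⊃ ((χ ⊃ χ) ⊃ (ψ ⊃ φ)) = 4/5 ⊃ 4/5 = 1
χ ⊃ χ = 3/5 ⊃ 3/5 = 1
((ψ ≡ χ) ⊃ ((χ ⊃ χ) ⊃ (ψ ⊃ φ))) ⊃ (χ ⊃ χ) = 1 ⊃ 1 = 1
(((φ ⊃ ψ) ⊃ (ψ ⊃ (φ ⊃ χ))) ⊃ (ψ ≡ φ)) ≡ (((ψ ≡ χ) ⊃ ((χ ⊃ χ) ⊃ (ψ ⊃ φ))) ⊃ (χ ⊃ χ)) = 4/5 ≡ 1 = 4/5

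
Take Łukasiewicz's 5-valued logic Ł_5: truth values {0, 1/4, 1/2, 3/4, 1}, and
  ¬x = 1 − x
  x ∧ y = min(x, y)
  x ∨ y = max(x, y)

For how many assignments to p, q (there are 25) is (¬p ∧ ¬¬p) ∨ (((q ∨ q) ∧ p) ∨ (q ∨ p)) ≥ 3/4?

value 1: 9 assignments (counts)
value 3/4: 7 assignments (counts)
value 1/2: 5 assignments
value 1/4: 3 assignments
value 0: 1 assignment
So 16 of the 25 assignments meet the threshold.

16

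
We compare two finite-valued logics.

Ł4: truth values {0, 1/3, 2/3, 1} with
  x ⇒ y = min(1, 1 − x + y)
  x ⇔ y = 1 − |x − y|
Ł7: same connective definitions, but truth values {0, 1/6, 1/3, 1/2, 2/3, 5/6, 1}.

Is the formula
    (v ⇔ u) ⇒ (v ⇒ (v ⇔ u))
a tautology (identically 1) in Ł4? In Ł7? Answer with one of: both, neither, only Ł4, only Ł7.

In Ł4: every assignment gives 1 — tautology.
In Ł7: every assignment gives 1 — tautology.

both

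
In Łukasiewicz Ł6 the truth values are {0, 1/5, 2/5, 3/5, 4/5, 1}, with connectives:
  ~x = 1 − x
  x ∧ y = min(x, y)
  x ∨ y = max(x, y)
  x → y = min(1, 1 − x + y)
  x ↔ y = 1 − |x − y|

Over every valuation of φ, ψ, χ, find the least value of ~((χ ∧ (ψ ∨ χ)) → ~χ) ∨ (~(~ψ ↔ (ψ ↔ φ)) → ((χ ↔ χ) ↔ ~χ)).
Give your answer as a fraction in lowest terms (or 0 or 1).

2/5

Take φ = 1, ψ = 0, χ = 3/5:
ψ ∨ χ = 0 ∨ 3/5 = 3/5
χ ∧ (ψ ∨ χ) = 3/5 ∧ 3/5 = 3/5
~χ = ~3/5 = 2/5
(χ ∧ (ψ ∨ χ)) → ~χ = 3/5 → 2/5 = 4/5
~((χ ∧ (ψ ∨ χ)) → ~χ) = ~4/5 = 1/5
~ψ = ~0 = 1
ψ ↔ φ = 0 ↔ 1 = 0
~ψ ↔ (ψ ↔ φ) = 1 ↔ 0 = 0
~(~ψ ↔ (ψ ↔ φ)) = ~0 = 1
χ ↔ χ = 3/5 ↔ 3/5 = 1
~χ = ~3/5 = 2/5
(χ ↔ χ) ↔ ~χ = 1 ↔ 2/5 = 2/5
~(~ψ ↔ (ψ ↔ φ)) → ((χ ↔ χ) ↔ ~χ) = 1 → 2/5 = 2/5
~((χ ∧ (ψ ∨ χ)) → ~χ) ∨ (~(~ψ ↔ (ψ ↔ φ)) → ((χ ↔ χ) ↔ ~χ)) = 1/5 ∨ 2/5 = 2/5
No assignment yields a value below 2/5, so this is the minimum.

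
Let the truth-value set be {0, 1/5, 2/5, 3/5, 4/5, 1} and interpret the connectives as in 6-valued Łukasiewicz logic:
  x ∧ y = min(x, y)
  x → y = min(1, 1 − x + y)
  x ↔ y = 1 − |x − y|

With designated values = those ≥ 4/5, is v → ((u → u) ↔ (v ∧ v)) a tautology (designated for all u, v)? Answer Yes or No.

Yes

At u = 3/5, v = 3/5, for instance:
u → u = 3/5 → 3/5 = 1
v ∧ v = 3/5 ∧ 3/5 = 3/5
(u → u) ↔ (v ∧ v) = 1 ↔ 3/5 = 3/5
v → ((u → u) ↔ (v ∧ v)) = 3/5 → 3/5 = 1
and checking the remaining 35 assignments likewise gives ≥ 4/5 in every case.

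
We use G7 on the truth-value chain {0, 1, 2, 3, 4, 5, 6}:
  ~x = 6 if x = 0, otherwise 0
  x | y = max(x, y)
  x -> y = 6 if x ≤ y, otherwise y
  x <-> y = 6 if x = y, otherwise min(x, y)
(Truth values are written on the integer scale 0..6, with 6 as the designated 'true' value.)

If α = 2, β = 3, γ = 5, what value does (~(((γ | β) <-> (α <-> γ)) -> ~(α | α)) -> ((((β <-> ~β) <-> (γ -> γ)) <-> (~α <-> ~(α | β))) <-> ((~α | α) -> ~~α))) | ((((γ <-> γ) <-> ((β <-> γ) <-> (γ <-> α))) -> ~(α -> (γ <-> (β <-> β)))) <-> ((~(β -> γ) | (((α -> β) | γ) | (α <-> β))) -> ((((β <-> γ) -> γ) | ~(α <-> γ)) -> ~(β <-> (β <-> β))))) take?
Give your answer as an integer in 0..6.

γ | β = 5 | 3 = 5
α <-> γ = 2 <-> 5 = 2
(γ | β) <-> (α <-> γ) = 5 <-> 2 = 2
α | α = 2 | 2 = 2
~(α | α) = ~2 = 0
((γ | β) <-> (α <-> γ)) -> ~(α | α) = 2 -> 0 = 0
~(((γ | β) <-> (α <-> γ)) -> ~(α | α)) = ~0 = 6
~β = ~3 = 0
β <-> ~β = 3 <-> 0 = 0
γ -> γ = 5 -> 5 = 6
(β <-> ~β) <-> (γ -> γ) = 0 <-> 6 = 0
~α = ~2 = 0
α | β = 2 | 3 = 3
~(α | β) = ~3 = 0
~α <-> ~(α | β) = 0 <-> 0 = 6
((β <-> ~β) <-> (γ -> γ)) <-> (~α <-> ~(α | β)) = 0 <-> 6 = 0
~α = ~2 = 0
~α | α = 0 | 2 = 2
~α = ~2 = 0
~~α = ~0 = 6
(~α | α) -> ~~α = 2 -> 6 = 6
(((β <-> ~β) <-> (γ -> γ)) <-> (~α <-> ~(α | β))) <-> ((~α | α) -> ~~α) = 0 <-> 6 = 0
~(((γ | β) <-> (α <-> γ)) -> ~(α | α)) -> ((((β <-> ~β) <-> (γ -> γ)) <-> (~α <-> ~(α | β))) <-> ((~α | α) -> ~~α)) = 6 -> 0 = 0
γ <-> γ = 5 <-> 5 = 6
β <-> γ = 3 <-> 5 = 3
γ <-> α = 5 <-> 2 = 2
(β <-> γ) <-> (γ <-> α) = 3 <-> 2 = 2
(γ <-> γ) <-> ((β <-> γ) <-> (γ <-> α)) = 6 <-> 2 = 2
β <-> β = 3 <-> 3 = 6
γ <-> (β <-> β) = 5 <-> 6 = 5
α -> (γ <-> (β <-> β)) = 2 -> 5 = 6
~(α -> (γ <-> (β <-> β))) = ~6 = 0
((γ <-> γ) <-> ((β <-> γ) <-> (γ <-> α))) -> ~(α -> (γ <-> (β <-> β))) = 2 -> 0 = 0
β -> γ = 3 -> 5 = 6
~(β -> γ) = ~6 = 0
α -> β = 2 -> 3 = 6
(α -> β) | γ = 6 | 5 = 6
α <-> β = 2 <-> 3 = 2
((α -> β) | γ) | (α <-> β) = 6 | 2 = 6
~(β -> γ) | (((α -> β) | γ) | (α <-> β)) = 0 | 6 = 6
β <-> γ = 3 <-> 5 = 3
(β <-> γ) -> γ = 3 -> 5 = 6
α <-> γ = 2 <-> 5 = 2
~(α <-> γ) = ~2 = 0
((β <-> γ) -> γ) | ~(α <-> γ) = 6 | 0 = 6
β <-> β = 3 <-> 3 = 6
β <-> (β <-> β) = 3 <-> 6 = 3
~(β <-> (β <-> β)) = ~3 = 0
(((β <-> γ) -> γ) | ~(α <-> γ)) -> ~(β <-> (β <-> β)) = 6 -> 0 = 0
(~(β -> γ) | (((α -> β) | γ) | (α <-> β))) -> ((((β <-> γ) -> γ) | ~(α <-> γ)) -> ~(β <-> (β <-> β))) = 6 -> 0 = 0
(((γ <-> γ) <-> ((β <-> γ) <-> (γ <-> α))) -> ~(α -> (γ <-> (β <-> β)))) <-> ((~(β -> γ) | (((α -> β) | γ) | (α <-> β))) -> ((((β <-> γ) -> γ) | ~(α <-> γ)) -> ~(β <-> (β <-> β)))) = 0 <-> 0 = 6
(~(((γ | β) <-> (α <-> γ)) -> ~(α | α)) -> ((((β <-> ~β) <-> (γ -> γ)) <-> (~α <-> ~(α | β))) <-> ((~α | α) -> ~~α))) | ((((γ <-> γ) <-> ((β <-> γ) <-> (γ <-> α))) -> ~(α -> (γ <-> (β <-> β)))) <-> ((~(β -> γ) | (((α -> β) | γ) | (α <-> β))) -> ((((β <-> γ) -> γ) | ~(α <-> γ)) -> ~(β <-> (β <-> β))))) = 0 | 6 = 6

6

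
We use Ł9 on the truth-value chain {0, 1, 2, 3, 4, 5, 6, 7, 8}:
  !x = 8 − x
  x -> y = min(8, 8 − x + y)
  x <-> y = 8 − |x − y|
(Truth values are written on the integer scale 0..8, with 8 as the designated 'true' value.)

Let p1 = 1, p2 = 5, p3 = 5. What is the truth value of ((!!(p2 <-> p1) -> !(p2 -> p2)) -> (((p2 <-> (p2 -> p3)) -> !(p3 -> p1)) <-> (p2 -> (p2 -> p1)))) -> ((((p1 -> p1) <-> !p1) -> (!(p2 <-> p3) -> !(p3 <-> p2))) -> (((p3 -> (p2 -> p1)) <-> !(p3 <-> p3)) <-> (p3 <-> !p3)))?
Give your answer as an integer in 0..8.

p2 <-> p1 = 5 <-> 1 = 4
!(p2 <-> p1) = !4 = 4
!!(p2 <-> p1) = !4 = 4
p2 -> p2 = 5 -> 5 = 8
!(p2 -> p2) = !8 = 0
!!(p2 <-> p1) -> !(p2 -> p2) = 4 -> 0 = 4
p2 -> p3 = 5 -> 5 = 8
p2 <-> (p2 -> p3) = 5 <-> 8 = 5
p3 -> p1 = 5 -> 1 = 4
!(p3 -> p1) = !4 = 4
(p2 <-> (p2 -> p3)) -> !(p3 -> p1) = 5 -> 4 = 7
p2 -> p1 = 5 -> 1 = 4
p2 -> (p2 -> p1) = 5 -> 4 = 7
((p2 <-> (p2 -> p3)) -> !(p3 -> p1)) <-> (p2 -> (p2 -> p1)) = 7 <-> 7 = 8
(!!(p2 <-> p1) -> !(p2 -> p2)) -> (((p2 <-> (p2 -> p3)) -> !(p3 -> p1)) <-> (p2 -> (p2 -> p1))) = 4 -> 8 = 8
p1 -> p1 = 1 -> 1 = 8
!p1 = !1 = 7
(p1 -> p1) <-> !p1 = 8 <-> 7 = 7
p2 <-> p3 = 5 <-> 5 = 8
!(p2 <-> p3) = !8 = 0
p3 <-> p2 = 5 <-> 5 = 8
!(p3 <-> p2) = !8 = 0
!(p2 <-> p3) -> !(p3 <-> p2) = 0 -> 0 = 8
((p1 -> p1) <-> !p1) -> (!(p2 <-> p3) -> !(p3 <-> p2)) = 7 -> 8 = 8
p2 -> p1 = 5 -> 1 = 4
p3 -> (p2 -> p1) = 5 -> 4 = 7
p3 <-> p3 = 5 <-> 5 = 8
!(p3 <-> p3) = !8 = 0
(p3 -> (p2 -> p1)) <-> !(p3 <-> p3) = 7 <-> 0 = 1
!p3 = !5 = 3
p3 <-> !p3 = 5 <-> 3 = 6
((p3 -> (p2 -> p1)) <-> !(p3 <-> p3)) <-> (p3 <-> !p3) = 1 <-> 6 = 3
(((p1 -> p1) <-> !p1) -> (!(p2 <-> p3) -> !(p3 <-> p2))) -> (((p3 -> (p2 -> p1)) <-> !(p3 <-> p3)) <-> (p3 <-> !p3)) = 8 -> 3 = 3
((!!(p2 <-> p1) -> !(p2 -> p2)) -> (((p2 <-> (p2 -> p3)) -> !(p3 -> p1)) <-> (p2 -> (p2 -> p1)))) -> ((((p1 -> p1) <-> !p1) -> (!(p2 <-> p3) -> !(p3 <-> p2))) -> (((p3 -> (p2 -> p1)) <-> !(p3 <-> p3)) <-> (p3 <-> !p3))) = 8 -> 3 = 3

3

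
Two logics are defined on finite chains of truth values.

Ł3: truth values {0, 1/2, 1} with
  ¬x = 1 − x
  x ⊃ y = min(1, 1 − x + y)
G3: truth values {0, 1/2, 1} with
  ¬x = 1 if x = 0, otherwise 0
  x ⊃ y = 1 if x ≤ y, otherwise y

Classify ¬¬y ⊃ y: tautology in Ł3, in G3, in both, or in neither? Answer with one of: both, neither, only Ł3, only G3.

only Ł3

In Ł3: every assignment gives 1 — tautology.
In G3: at y = 1/2 the value is 1/2 — not a tautology.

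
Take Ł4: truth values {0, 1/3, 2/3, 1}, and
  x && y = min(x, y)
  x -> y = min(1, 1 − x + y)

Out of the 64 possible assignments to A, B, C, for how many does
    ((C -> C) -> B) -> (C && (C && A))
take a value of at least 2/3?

value 1: 30 assignments (counts)
value 2/3: 15 assignments (counts)
value 1/3: 12 assignments
value 0: 7 assignments
So 45 of the 64 assignments meet the threshold.

45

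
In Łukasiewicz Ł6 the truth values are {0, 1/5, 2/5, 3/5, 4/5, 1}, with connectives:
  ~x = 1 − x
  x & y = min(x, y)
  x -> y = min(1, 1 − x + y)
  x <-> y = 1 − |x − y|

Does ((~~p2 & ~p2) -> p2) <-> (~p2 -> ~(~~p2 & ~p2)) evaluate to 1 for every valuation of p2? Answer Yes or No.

p2 = 0 ↦ 1
p2 = 1/5 ↦ 1
p2 = 2/5 ↦ 1
p2 = 3/5 ↦ 1
p2 = 4/5 ↦ 1
p2 = 1 ↦ 1
Every assignment gives a value ≥ 1.

Yes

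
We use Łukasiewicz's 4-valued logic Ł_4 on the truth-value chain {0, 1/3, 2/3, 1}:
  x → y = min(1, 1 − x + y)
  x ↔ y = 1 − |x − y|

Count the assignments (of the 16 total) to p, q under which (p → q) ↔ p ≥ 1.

2

p = 0, q = 0 ↦ 0  <
p = 0, q = 1/3 ↦ 0  <
p = 0, q = 2/3 ↦ 0  <
p = 0, q = 1 ↦ 0  <
p = 1/3, q = 0 ↦ 2/3  <
p = 1/3, q = 1/3 ↦ 1/3  <
p = 1/3, q = 2/3 ↦ 1/3  <
p = 1/3, q = 1 ↦ 1/3  <
p = 2/3, q = 0 ↦ 2/3  <
p = 2/3, q = 1/3 ↦ 1  ≥
p = 2/3, q = 2/3 ↦ 2/3  <
p = 2/3, q = 1 ↦ 2/3  <
p = 1, q = 0 ↦ 0  <
p = 1, q = 1/3 ↦ 1/3  <
p = 1, q = 2/3 ↦ 2/3  <
p = 1, q = 1 ↦ 1  ≥
So 2 of the 16 assignments meet the threshold.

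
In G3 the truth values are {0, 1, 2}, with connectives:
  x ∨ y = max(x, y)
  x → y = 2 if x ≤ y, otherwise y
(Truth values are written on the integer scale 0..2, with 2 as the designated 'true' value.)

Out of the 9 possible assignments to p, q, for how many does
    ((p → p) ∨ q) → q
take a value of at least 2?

p = 0, q = 0 ↦ 0  <
p = 0, q = 1 ↦ 1  <
p = 0, q = 2 ↦ 2  ≥
p = 1, q = 0 ↦ 0  <
p = 1, q = 1 ↦ 1  <
p = 1, q = 2 ↦ 2  ≥
p = 2, q = 0 ↦ 0  <
p = 2, q = 1 ↦ 1  <
p = 2, q = 2 ↦ 2  ≥
So 3 of the 9 assignments meet the threshold.

3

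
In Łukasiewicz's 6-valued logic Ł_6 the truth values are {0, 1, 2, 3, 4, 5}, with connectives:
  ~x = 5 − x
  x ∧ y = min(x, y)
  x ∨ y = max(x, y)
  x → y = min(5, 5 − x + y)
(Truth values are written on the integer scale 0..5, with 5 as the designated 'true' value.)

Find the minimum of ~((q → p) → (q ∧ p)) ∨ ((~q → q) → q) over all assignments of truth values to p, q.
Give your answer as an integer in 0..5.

3

Take p = 0, q = 2:
q → p = 2 → 0 = 3
q ∧ p = 2 ∧ 0 = 0
(q → p) → (q ∧ p) = 3 → 0 = 2
~((q → p) → (q ∧ p)) = ~2 = 3
~q = ~2 = 3
~q → q = 3 → 2 = 4
(~q → q) → q = 4 → 2 = 3
~((q → p) → (q ∧ p)) ∨ ((~q → q) → q) = 3 ∨ 3 = 3
No assignment yields a value below 3, so this is the minimum.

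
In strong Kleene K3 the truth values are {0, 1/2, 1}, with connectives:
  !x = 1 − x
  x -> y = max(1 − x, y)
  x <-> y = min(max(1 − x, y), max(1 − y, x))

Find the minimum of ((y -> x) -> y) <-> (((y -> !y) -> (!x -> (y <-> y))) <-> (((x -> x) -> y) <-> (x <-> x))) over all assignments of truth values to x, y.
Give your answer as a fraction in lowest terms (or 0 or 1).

1/2

Take x = 0, y = 1/2:
y -> x = 1/2 -> 0 = 1/2
(y -> x) -> y = 1/2 -> 1/2 = 1/2
!y = !1/2 = 1/2
y -> !y = 1/2 -> 1/2 = 1/2
!x = !0 = 1
y <-> y = 1/2 <-> 1/2 = 1/2
!x -> (y <-> y) = 1 -> 1/2 = 1/2
(y -> !y) -> (!x -> (y <-> y)) = 1/2 -> 1/2 = 1/2
x -> x = 0 -> 0 = 1
(x -> x) -> y = 1 -> 1/2 = 1/2
x <-> x = 0 <-> 0 = 1
((x -> x) -> y) <-> (x <-> x) = 1/2 <-> 1 = 1/2
((y -> !y) -> (!x -> (y <-> y))) <-> (((x -> x) -> y) <-> (x <-> x)) = 1/2 <-> 1/2 = 1/2
((y -> x) -> y) <-> (((y -> !y) -> (!x -> (y <-> y))) <-> (((x -> x) -> y) <-> (x <-> x))) = 1/2 <-> 1/2 = 1/2
No assignment yields a value below 1/2, so this is the minimum.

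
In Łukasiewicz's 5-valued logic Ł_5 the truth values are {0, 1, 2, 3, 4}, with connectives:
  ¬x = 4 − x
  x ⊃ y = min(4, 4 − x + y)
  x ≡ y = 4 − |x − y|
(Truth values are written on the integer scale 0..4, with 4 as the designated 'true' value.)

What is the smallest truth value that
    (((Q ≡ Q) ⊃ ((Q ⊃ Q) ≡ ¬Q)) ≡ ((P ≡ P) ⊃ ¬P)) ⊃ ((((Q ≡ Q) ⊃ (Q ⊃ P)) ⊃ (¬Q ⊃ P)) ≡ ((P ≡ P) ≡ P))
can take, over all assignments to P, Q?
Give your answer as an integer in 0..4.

Take P = 0, Q = 2:
Q ≡ Q = 2 ≡ 2 = 4
Q ⊃ Q = 2 ⊃ 2 = 4
¬Q = ¬2 = 2
(Q ⊃ Q) ≡ ¬Q = 4 ≡ 2 = 2
(Q ≡ Q) ⊃ ((Q ⊃ Q) ≡ ¬Q) = 4 ⊃ 2 = 2
P ≡ P = 0 ≡ 0 = 4
¬P = ¬0 = 4
(P ≡ P) ⊃ ¬P = 4 ⊃ 4 = 4
((Q ≡ Q) ⊃ ((Q ⊃ Q) ≡ ¬Q)) ≡ ((P ≡ P) ⊃ ¬P) = 2 ≡ 4 = 2
Q ≡ Q = 2 ≡ 2 = 4
Q ⊃ P = 2 ⊃ 0 = 2
(Q ≡ Q) ⊃ (Q ⊃ P) = 4 ⊃ 2 = 2
¬Q = ¬2 = 2
¬Q ⊃ P = 2 ⊃ 0 = 2
((Q ≡ Q) ⊃ (Q ⊃ P)) ⊃ (¬Q ⊃ P) = 2 ⊃ 2 = 4
P ≡ P = 0 ≡ 0 = 4
(P ≡ P) ≡ P = 4 ≡ 0 = 0
(((Q ≡ Q) ⊃ (Q ⊃ P)) ⊃ (¬Q ⊃ P)) ≡ ((P ≡ P) ≡ P) = 4 ≡ 0 = 0
(((Q ≡ Q) ⊃ ((Q ⊃ Q) ≡ ¬Q)) ≡ ((P ≡ P) ⊃ ¬P)) ⊃ ((((Q ≡ Q) ⊃ (Q ⊃ P)) ⊃ (¬Q ⊃ P)) ≡ ((P ≡ P) ≡ P)) = 2 ⊃ 0 = 2
No assignment yields a value below 2, so this is the minimum.

2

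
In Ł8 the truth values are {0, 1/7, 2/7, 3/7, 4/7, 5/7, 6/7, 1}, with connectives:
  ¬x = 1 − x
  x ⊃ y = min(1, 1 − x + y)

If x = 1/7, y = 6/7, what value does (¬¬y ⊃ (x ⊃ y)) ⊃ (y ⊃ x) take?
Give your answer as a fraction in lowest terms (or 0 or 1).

¬y = ¬6/7 = 1/7
¬¬y = ¬1/7 = 6/7
x ⊃ y = 1/7 ⊃ 6/7 = 1
¬¬y ⊃ (x ⊃ y) = 6/7 ⊃ 1 = 1
y ⊃ x = 6/7 ⊃ 1/7 = 2/7
(¬¬y ⊃ (x ⊃ y)) ⊃ (y ⊃ x) = 1 ⊃ 2/7 = 2/7

2/7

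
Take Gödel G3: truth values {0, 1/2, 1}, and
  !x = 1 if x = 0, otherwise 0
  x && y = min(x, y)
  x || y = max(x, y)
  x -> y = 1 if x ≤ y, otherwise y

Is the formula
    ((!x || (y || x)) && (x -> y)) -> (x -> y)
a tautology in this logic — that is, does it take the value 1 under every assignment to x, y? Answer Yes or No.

x = 0, y = 0 ↦ 1
x = 0, y = 1/2 ↦ 1
x = 0, y = 1 ↦ 1
x = 1/2, y = 0 ↦ 1
x = 1/2, y = 1/2 ↦ 1
x = 1/2, y = 1 ↦ 1
x = 1, y = 0 ↦ 1
x = 1, y = 1/2 ↦ 1
x = 1, y = 1 ↦ 1
Every assignment gives a value ≥ 1.

Yes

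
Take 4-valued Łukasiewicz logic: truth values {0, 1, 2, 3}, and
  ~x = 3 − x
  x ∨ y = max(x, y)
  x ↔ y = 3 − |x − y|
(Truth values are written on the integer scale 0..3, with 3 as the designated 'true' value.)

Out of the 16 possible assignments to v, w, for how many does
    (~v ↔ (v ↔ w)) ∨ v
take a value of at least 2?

v = 0, w = 0 ↦ 3  ≥
v = 0, w = 1 ↦ 2  ≥
v = 0, w = 2 ↦ 1  <
v = 0, w = 3 ↦ 0  <
v = 1, w = 0 ↦ 3  ≥
v = 1, w = 1 ↦ 2  ≥
v = 1, w = 2 ↦ 3  ≥
v = 1, w = 3 ↦ 2  ≥
v = 2, w = 0 ↦ 3  ≥
v = 2, w = 1 ↦ 2  ≥
v = 2, w = 2 ↦ 2  ≥
v = 2, w = 3 ↦ 2  ≥
v = 3, w = 0 ↦ 3  ≥
v = 3, w = 1 ↦ 3  ≥
v = 3, w = 2 ↦ 3  ≥
v = 3, w = 3 ↦ 3  ≥
So 14 of the 16 assignments meet the threshold.

14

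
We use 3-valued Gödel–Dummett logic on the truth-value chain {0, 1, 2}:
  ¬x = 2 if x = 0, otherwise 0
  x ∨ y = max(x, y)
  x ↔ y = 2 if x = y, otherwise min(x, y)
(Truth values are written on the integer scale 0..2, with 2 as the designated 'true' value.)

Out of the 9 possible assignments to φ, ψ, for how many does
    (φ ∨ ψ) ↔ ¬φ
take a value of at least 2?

1

φ = 0, ψ = 0 ↦ 0  <
φ = 0, ψ = 1 ↦ 1  <
φ = 0, ψ = 2 ↦ 2  ≥
φ = 1, ψ = 0 ↦ 0  <
φ = 1, ψ = 1 ↦ 0  <
φ = 1, ψ = 2 ↦ 0  <
φ = 2, ψ = 0 ↦ 0  <
φ = 2, ψ = 1 ↦ 0  <
φ = 2, ψ = 2 ↦ 0  <
So 1 of the 9 assignments meets the threshold.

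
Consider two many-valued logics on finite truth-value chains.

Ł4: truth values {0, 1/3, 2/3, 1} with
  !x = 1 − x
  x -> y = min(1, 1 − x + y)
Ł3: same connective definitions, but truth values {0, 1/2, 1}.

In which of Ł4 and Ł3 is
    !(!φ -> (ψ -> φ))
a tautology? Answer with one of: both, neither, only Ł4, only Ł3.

In Ł4: at φ = 0, ψ = 0 the value is 0 — not a tautology.
In Ł3: at φ = 0, ψ = 0 the value is 0 — not a tautology.

neither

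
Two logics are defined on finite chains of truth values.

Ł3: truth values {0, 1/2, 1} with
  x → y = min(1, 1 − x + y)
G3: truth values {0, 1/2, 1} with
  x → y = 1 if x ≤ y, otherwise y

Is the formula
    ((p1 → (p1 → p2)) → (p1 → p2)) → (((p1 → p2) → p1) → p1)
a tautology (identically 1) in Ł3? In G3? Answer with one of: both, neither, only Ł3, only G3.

only Ł3

In Ł3: every assignment gives 1 — tautology.
In G3: at p1 = 1/2, p2 = 0 the value is 1/2 — not a tautology.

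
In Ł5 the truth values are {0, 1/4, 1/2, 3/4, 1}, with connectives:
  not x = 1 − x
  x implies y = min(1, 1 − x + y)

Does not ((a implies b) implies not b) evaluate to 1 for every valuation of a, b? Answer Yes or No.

No

Counterexample: take a = 0, b = 0.
a implies b = 0 implies 0 = 1
not b = not 0 = 1
(a implies b) implies not b = 1 implies 1 = 1
not ((a implies b) implies not b) = not 1 = 0
This gives 0 ≠ 1.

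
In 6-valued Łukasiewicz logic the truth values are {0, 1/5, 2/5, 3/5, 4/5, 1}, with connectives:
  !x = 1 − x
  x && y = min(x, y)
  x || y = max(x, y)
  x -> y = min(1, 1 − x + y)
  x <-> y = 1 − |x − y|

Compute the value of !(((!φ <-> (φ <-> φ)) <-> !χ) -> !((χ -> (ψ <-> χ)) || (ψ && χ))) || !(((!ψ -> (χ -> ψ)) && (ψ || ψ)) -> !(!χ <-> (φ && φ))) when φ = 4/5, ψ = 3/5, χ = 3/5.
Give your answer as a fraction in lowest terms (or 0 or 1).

!φ = !4/5 = 1/5
φ <-> φ = 4/5 <-> 4/5 = 1
!φ <-> (φ <-> φ) = 1/5 <-> 1 = 1/5
!χ = !3/5 = 2/5
(!φ <-> (φ <-> φ)) <-> !χ = 1/5 <-> 2/5 = 4/5
ψ <-> χ = 3/5 <-> 3/5 = 1
χ -> (ψ <-> χ) = 3/5 -> 1 = 1
ψ && χ = 3/5 && 3/5 = 3/5
(χ -> (ψ <-> χ)) || (ψ && χ) = 1 || 3/5 = 1
!((χ -> (ψ <-> χ)) || (ψ && χ)) = !1 = 0
((!φ <-> (φ <-> φ)) <-> !χ) -> !((χ -> (ψ <-> χ)) || (ψ && χ)) = 4/5 -> 0 = 1/5
!(((!φ <-> (φ <-> φ)) <-> !χ) -> !((χ -> (ψ <-> χ)) || (ψ && χ))) = !1/5 = 4/5
!ψ = !3/5 = 2/5
χ -> ψ = 3/5 -> 3/5 = 1
!ψ -> (χ -> ψ) = 2/5 -> 1 = 1
ψ || ψ = 3/5 || 3/5 = 3/5
(!ψ -> (χ -> ψ)) && (ψ || ψ) = 1 && 3/5 = 3/5
!χ = !3/5 = 2/5
φ && φ = 4/5 && 4/5 = 4/5
!χ <-> (φ && φ) = 2/5 <-> 4/5 = 3/5
!(!χ <-> (φ && φ)) = !3/5 = 2/5
((!ψ -> (χ -> ψ)) && (ψ || ψ)) -> !(!χ <-> (φ && φ)) = 3/5 -> 2/5 = 4/5
!(((!ψ -> (χ -> ψ)) && (ψ || ψ)) -> !(!χ <-> (φ && φ))) = !4/5 = 1/5
!(((!φ <-> (φ <-> φ)) <-> !χ) -> !((χ -> (ψ <-> χ)) || (ψ && χ))) || !(((!ψ -> (χ -> ψ)) && (ψ || ψ)) -> !(!χ <-> (φ && φ))) = 4/5 || 1/5 = 4/5

4/5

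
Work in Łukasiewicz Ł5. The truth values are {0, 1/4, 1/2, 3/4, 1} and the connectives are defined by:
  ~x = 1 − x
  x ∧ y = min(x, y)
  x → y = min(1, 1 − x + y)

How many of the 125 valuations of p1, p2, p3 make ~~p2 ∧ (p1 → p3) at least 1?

value 1: 15 assignments (counts)
value 3/4: 23 assignments
value 1/2: 28 assignments
value 1/4: 30 assignments
value 0: 29 assignments
So 15 of the 125 assignments meet the threshold.

15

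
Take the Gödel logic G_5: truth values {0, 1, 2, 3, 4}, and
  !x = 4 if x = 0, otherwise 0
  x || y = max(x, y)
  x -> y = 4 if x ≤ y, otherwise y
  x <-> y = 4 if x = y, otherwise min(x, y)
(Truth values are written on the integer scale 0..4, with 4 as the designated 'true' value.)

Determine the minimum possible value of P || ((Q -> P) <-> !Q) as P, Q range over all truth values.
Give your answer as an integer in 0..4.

Take P = 1, Q = 1:
Q -> P = 1 -> 1 = 4
!Q = !1 = 0
(Q -> P) <-> !Q = 4 <-> 0 = 0
P || ((Q -> P) <-> !Q) = 1 || 0 = 1
No assignment yields a value below 1, so this is the minimum.

1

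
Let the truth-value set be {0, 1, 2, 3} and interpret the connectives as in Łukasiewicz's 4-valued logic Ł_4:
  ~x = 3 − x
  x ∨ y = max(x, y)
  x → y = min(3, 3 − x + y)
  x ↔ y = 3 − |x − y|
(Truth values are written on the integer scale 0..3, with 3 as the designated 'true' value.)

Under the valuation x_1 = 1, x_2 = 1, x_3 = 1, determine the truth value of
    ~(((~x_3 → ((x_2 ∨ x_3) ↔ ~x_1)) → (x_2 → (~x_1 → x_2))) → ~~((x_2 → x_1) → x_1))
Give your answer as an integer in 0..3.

~x_3 = ~1 = 2
x_2 ∨ x_3 = 1 ∨ 1 = 1
~x_1 = ~1 = 2
(x_2 ∨ x_3) ↔ ~x_1 = 1 ↔ 2 = 2
~x_3 → ((x_2 ∨ x_3) ↔ ~x_1) = 2 → 2 = 3
~x_1 = ~1 = 2
~x_1 → x_2 = 2 → 1 = 2
x_2 → (~x_1 → x_2) = 1 → 2 = 3
(~x_3 → ((x_2 ∨ x_3) ↔ ~x_1)) → (x_2 → (~x_1 → x_2)) = 3 → 3 = 3
x_2 → x_1 = 1 → 1 = 3
(x_2 → x_1) → x_1 = 3 → 1 = 1
~((x_2 → x_1) → x_1) = ~1 = 2
~~((x_2 → x_1) → x_1) = ~2 = 1
((~x_3 → ((x_2 ∨ x_3) ↔ ~x_1)) → (x_2 → (~x_1 → x_2))) → ~~((x_2 → x_1) → x_1) = 3 → 1 = 1
~(((~x_3 → ((x_2 ∨ x_3) ↔ ~x_1)) → (x_2 → (~x_1 → x_2))) → ~~((x_2 → x_1) → x_1)) = ~1 = 2

2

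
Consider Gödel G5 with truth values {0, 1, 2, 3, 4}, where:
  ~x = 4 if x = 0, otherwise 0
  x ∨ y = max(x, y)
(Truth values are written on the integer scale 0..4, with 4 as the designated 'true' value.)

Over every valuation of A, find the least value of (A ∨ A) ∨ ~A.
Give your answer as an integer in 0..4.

Take A = 1:
A ∨ A = 1 ∨ 1 = 1
~A = ~1 = 0
(A ∨ A) ∨ ~A = 1 ∨ 0 = 1
No assignment yields a value below 1, so this is the minimum.

1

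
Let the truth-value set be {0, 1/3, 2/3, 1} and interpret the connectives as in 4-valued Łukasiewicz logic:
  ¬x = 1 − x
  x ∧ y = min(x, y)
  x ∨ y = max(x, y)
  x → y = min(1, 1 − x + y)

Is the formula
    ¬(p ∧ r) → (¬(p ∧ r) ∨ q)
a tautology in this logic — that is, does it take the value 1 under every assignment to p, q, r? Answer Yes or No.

At p = 1/3, q = 0, r = 1, for instance:
p ∧ r = 1/3 ∧ 1 = 1/3
¬(p ∧ r) = ¬1/3 = 2/3
¬(p ∧ r) ∨ q = 2/3 ∨ 0 = 2/3
¬(p ∧ r) → (¬(p ∧ r) ∨ q) = 2/3 → 2/3 = 1
and checking the remaining 63 assignments likewise gives ≥ 1 in every case.

Yes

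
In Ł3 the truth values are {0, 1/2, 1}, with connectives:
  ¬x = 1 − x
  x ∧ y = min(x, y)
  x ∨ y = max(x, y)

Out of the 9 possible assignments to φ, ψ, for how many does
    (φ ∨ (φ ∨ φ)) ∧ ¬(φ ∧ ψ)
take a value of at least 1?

φ = 0, ψ = 0 ↦ 0  <
φ = 0, ψ = 1/2 ↦ 0  <
φ = 0, ψ = 1 ↦ 0  <
φ = 1/2, ψ = 0 ↦ 1/2  <
φ = 1/2, ψ = 1/2 ↦ 1/2  <
φ = 1/2, ψ = 1 ↦ 1/2  <
φ = 1, ψ = 0 ↦ 1  ≥
φ = 1, ψ = 1/2 ↦ 1/2  <
φ = 1, ψ = 1 ↦ 0  <
So 1 of the 9 assignments meets the threshold.

1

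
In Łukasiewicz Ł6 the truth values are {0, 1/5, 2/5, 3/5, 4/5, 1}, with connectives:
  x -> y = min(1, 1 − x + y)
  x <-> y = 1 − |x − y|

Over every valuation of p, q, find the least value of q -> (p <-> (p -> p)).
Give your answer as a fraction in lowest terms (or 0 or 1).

Take p = 0, q = 1:
p -> p = 0 -> 0 = 1
p <-> (p -> p) = 0 <-> 1 = 0
q -> (p <-> (p -> p)) = 1 -> 0 = 0
No assignment yields a value below 0, so this is the minimum.

0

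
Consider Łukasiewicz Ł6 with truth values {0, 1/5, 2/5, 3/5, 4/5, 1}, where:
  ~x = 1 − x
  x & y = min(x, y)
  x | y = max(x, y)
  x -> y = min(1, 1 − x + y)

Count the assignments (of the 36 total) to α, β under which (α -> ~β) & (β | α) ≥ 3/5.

value 1: 2 assignments (counts)
value 4/5: 8 assignments (counts)
value 3/5: 11 assignments (counts)
value 2/5: 8 assignments
value 1/5: 5 assignments
value 0: 2 assignments
So 21 of the 36 assignments meet the threshold.

21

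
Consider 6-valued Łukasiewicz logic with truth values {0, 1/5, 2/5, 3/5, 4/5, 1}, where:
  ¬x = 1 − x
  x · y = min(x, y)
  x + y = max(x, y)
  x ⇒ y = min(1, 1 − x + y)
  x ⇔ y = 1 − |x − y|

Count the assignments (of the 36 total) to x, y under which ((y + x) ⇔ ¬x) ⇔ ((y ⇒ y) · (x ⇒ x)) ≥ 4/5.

value 1: 3 assignments (counts)
value 4/5: 11 assignments (counts)
value 3/5: 4 assignments
value 2/5: 9 assignments
value 1/5: 2 assignments
value 0: 7 assignments
So 14 of the 36 assignments meet the threshold.

14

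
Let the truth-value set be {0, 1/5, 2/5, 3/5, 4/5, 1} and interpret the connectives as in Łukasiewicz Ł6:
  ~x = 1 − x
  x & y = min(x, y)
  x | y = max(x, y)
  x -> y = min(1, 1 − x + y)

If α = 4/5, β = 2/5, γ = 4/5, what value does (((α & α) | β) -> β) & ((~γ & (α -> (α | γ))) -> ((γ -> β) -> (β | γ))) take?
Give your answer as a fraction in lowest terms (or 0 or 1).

α & α = 4/5 & 4/5 = 4/5
(α & α) | β = 4/5 | 2/5 = 4/5
((α & α) | β) -> β = 4/5 -> 2/5 = 3/5
~γ = ~4/5 = 1/5
α | γ = 4/5 | 4/5 = 4/5
α -> (α | γ) = 4/5 -> 4/5 = 1
~γ & (α -> (α | γ)) = 1/5 & 1 = 1/5
γ -> β = 4/5 -> 2/5 = 3/5
β | γ = 2/5 | 4/5 = 4/5
(γ -> β) -> (β | γ) = 3/5 -> 4/5 = 1
(~γ & (α -> (α | γ))) -> ((γ -> β) -> (β | γ)) = 1/5 -> 1 = 1
(((α & α) | β) -> β) & ((~γ & (α -> (α | γ))) -> ((γ -> β) -> (β | γ))) = 3/5 & 1 = 3/5

3/5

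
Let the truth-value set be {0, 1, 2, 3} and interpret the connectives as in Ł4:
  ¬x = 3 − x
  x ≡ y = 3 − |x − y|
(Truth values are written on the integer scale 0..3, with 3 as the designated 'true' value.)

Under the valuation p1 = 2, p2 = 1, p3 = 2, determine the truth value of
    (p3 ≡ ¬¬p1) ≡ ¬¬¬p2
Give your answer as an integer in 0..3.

¬p1 = ¬2 = 1
¬¬p1 = ¬1 = 2
p3 ≡ ¬¬p1 = 2 ≡ 2 = 3
¬p2 = ¬1 = 2
¬¬p2 = ¬2 = 1
¬¬¬p2 = ¬1 = 2
(p3 ≡ ¬¬p1) ≡ ¬¬¬p2 = 3 ≡ 2 = 2

2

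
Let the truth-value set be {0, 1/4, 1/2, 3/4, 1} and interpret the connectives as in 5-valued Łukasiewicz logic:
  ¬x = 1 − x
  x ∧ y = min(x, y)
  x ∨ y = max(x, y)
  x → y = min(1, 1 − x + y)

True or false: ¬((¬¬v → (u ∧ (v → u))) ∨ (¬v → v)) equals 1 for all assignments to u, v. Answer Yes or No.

Counterexample: take u = 0, v = 0.
¬v = ¬0 = 1
¬¬v = ¬1 = 0
v → u = 0 → 0 = 1
u ∧ (v → u) = 0 ∧ 1 = 0
¬¬v → (u ∧ (v → u)) = 0 → 0 = 1
¬v = ¬0 = 1
¬v → v = 1 → 0 = 0
(¬¬v → (u ∧ (v → u))) ∨ (¬v → v) = 1 ∨ 0 = 1
¬((¬¬v → (u ∧ (v → u))) ∨ (¬v → v)) = ¬1 = 0
This gives 0 ≠ 1.

No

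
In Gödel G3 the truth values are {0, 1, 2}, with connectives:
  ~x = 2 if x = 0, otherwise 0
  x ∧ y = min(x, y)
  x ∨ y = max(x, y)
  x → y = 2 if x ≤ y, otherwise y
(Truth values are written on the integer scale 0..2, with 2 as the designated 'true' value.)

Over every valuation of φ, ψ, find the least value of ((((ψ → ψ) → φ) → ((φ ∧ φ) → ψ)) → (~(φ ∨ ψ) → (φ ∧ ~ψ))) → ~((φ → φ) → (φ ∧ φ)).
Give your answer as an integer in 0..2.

0

Take φ = 1, ψ = 0:
ψ → ψ = 0 → 0 = 2
(ψ → ψ) → φ = 2 → 1 = 1
φ ∧ φ = 1 ∧ 1 = 1
(φ ∧ φ) → ψ = 1 → 0 = 0
((ψ → ψ) → φ) → ((φ ∧ φ) → ψ) = 1 → 0 = 0
φ ∨ ψ = 1 ∨ 0 = 1
~(φ ∨ ψ) = ~1 = 0
~ψ = ~0 = 2
φ ∧ ~ψ = 1 ∧ 2 = 1
~(φ ∨ ψ) → (φ ∧ ~ψ) = 0 → 1 = 2
(((ψ → ψ) → φ) → ((φ ∧ φ) → ψ)) → (~(φ ∨ ψ) → (φ ∧ ~ψ)) = 0 → 2 = 2
φ → φ = 1 → 1 = 2
φ ∧ φ = 1 ∧ 1 = 1
(φ → φ) → (φ ∧ φ) = 2 → 1 = 1
~((φ → φ) → (φ ∧ φ)) = ~1 = 0
((((ψ → ψ) → φ) → ((φ ∧ φ) → ψ)) → (~(φ ∨ ψ) → (φ ∧ ~ψ))) → ~((φ → φ) → (φ ∧ φ)) = 2 → 0 = 0
No assignment yields a value below 0, so this is the minimum.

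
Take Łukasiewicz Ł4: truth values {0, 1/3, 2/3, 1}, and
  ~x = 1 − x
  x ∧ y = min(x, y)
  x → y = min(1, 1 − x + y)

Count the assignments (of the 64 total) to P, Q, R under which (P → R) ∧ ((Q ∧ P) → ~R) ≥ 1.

value 1: 29 assignments (counts)
value 2/3: 18 assignments
value 1/3: 12 assignments
value 0: 5 assignments
So 29 of the 64 assignments meet the threshold.

29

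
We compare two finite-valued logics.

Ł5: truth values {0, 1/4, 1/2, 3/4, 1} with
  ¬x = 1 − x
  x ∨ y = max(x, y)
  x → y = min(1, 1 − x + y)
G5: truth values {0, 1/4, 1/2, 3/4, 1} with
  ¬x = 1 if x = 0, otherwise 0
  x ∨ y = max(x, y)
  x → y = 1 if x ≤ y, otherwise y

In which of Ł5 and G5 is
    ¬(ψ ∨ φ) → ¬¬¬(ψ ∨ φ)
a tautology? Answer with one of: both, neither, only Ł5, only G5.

In Ł5: every assignment gives 1 — tautology.
In G5: every assignment gives 1 — tautology.

both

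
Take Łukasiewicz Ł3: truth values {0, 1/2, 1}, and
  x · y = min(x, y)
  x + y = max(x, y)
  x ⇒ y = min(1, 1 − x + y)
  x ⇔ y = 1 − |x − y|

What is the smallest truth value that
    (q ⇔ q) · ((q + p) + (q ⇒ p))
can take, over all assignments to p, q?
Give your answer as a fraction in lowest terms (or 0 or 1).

Take p = 0, q = 1/2:
q ⇔ q = 1/2 ⇔ 1/2 = 1
q + p = 1/2 + 0 = 1/2
q ⇒ p = 1/2 ⇒ 0 = 1/2
(q + p) + (q ⇒ p) = 1/2 + 1/2 = 1/2
(q ⇔ q) · ((q + p) + (q ⇒ p)) = 1 · 1/2 = 1/2
No assignment yields a value below 1/2, so this is the minimum.

1/2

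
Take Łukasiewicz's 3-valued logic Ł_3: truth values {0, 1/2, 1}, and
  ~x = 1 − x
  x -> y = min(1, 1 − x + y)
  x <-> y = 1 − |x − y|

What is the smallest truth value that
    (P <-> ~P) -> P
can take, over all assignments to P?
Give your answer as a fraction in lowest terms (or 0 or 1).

1/2

Take P = 1/2:
~P = ~1/2 = 1/2
P <-> ~P = 1/2 <-> 1/2 = 1
(P <-> ~P) -> P = 1 -> 1/2 = 1/2
No assignment yields a value below 1/2, so this is the minimum.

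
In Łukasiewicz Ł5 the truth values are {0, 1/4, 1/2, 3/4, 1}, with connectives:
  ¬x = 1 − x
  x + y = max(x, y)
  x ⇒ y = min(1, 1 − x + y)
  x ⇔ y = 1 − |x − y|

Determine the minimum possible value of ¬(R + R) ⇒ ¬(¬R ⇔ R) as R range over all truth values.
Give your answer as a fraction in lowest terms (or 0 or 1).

1/2

Take R = 1/2:
R + R = 1/2 + 1/2 = 1/2
¬(R + R) = ¬1/2 = 1/2
¬R = ¬1/2 = 1/2
¬R ⇔ R = 1/2 ⇔ 1/2 = 1
¬(¬R ⇔ R) = ¬1 = 0
¬(R + R) ⇒ ¬(¬R ⇔ R) = 1/2 ⇒ 0 = 1/2
No assignment yields a value below 1/2, so this is the minimum.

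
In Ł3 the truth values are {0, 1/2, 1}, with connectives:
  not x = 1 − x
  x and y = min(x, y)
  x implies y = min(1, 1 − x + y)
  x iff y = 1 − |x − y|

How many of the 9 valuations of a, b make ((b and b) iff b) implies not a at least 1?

a = 0, b = 0 ↦ 1  ≥
a = 0, b = 1/2 ↦ 1  ≥
a = 0, b = 1 ↦ 1  ≥
a = 1/2, b = 0 ↦ 1/2  <
a = 1/2, b = 1/2 ↦ 1/2  <
a = 1/2, b = 1 ↦ 1/2  <
a = 1, b = 0 ↦ 0  <
a = 1, b = 1/2 ↦ 0  <
a = 1, b = 1 ↦ 0  <
So 3 of the 9 assignments meet the threshold.

3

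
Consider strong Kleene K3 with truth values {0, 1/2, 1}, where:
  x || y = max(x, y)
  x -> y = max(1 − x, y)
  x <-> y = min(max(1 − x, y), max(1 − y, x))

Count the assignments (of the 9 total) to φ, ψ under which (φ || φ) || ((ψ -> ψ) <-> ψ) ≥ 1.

φ = 0, ψ = 0 ↦ 0  <
φ = 0, ψ = 1/2 ↦ 1/2  <
φ = 0, ψ = 1 ↦ 1  ≥
φ = 1/2, ψ = 0 ↦ 1/2  <
φ = 1/2, ψ = 1/2 ↦ 1/2  <
φ = 1/2, ψ = 1 ↦ 1  ≥
φ = 1, ψ = 0 ↦ 1  ≥
φ = 1, ψ = 1/2 ↦ 1  ≥
φ = 1, ψ = 1 ↦ 1  ≥
So 5 of the 9 assignments meet the threshold.

5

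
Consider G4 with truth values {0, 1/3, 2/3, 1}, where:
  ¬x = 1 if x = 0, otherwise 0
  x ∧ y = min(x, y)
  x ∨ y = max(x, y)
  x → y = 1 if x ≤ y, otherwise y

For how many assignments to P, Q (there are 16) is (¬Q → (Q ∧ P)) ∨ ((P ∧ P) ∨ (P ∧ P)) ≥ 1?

13

P = 0, Q = 0 ↦ 0  <
P = 0, Q = 1/3 ↦ 1  ≥
P = 0, Q = 2/3 ↦ 1  ≥
P = 0, Q = 1 ↦ 1  ≥
P = 1/3, Q = 0 ↦ 1/3  <
P = 1/3, Q = 1/3 ↦ 1  ≥
P = 1/3, Q = 2/3 ↦ 1  ≥
P = 1/3, Q = 1 ↦ 1  ≥
P = 2/3, Q = 0 ↦ 2/3  <
P = 2/3, Q = 1/3 ↦ 1  ≥
P = 2/3, Q = 2/3 ↦ 1  ≥
P = 2/3, Q = 1 ↦ 1  ≥
P = 1, Q = 0 ↦ 1  ≥
P = 1, Q = 1/3 ↦ 1  ≥
P = 1, Q = 2/3 ↦ 1  ≥
P = 1, Q = 1 ↦ 1  ≥
So 13 of the 16 assignments meet the threshold.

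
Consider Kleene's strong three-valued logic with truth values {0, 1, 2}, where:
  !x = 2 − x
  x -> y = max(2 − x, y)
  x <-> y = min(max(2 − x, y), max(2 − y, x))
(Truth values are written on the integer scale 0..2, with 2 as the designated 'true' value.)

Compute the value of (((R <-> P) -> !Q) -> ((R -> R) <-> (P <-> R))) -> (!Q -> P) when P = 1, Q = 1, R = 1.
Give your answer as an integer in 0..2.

1

R <-> P = 1 <-> 1 = 1
!Q = !1 = 1
(R <-> P) -> !Q = 1 -> 1 = 1
R -> R = 1 -> 1 = 1
P <-> R = 1 <-> 1 = 1
(R -> R) <-> (P <-> R) = 1 <-> 1 = 1
((R <-> P) -> !Q) -> ((R -> R) <-> (P <-> R)) = 1 -> 1 = 1
!Q = !1 = 1
!Q -> P = 1 -> 1 = 1
(((R <-> P) -> !Q) -> ((R -> R) <-> (P <-> R))) -> (!Q -> P) = 1 -> 1 = 1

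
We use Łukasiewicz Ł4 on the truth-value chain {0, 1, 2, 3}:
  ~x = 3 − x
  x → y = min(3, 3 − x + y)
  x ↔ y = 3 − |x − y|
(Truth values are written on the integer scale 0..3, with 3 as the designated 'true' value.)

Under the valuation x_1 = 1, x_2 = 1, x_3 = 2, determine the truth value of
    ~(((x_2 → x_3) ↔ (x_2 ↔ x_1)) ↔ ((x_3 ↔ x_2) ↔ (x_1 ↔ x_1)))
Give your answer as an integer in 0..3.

x_2 → x_3 = 1 → 2 = 3
x_2 ↔ x_1 = 1 ↔ 1 = 3
(x_2 → x_3) ↔ (x_2 ↔ x_1) = 3 ↔ 3 = 3
x_3 ↔ x_2 = 2 ↔ 1 = 2
x_1 ↔ x_1 = 1 ↔ 1 = 3
(x_3 ↔ x_2) ↔ (x_1 ↔ x_1) = 2 ↔ 3 = 2
((x_2 → x_3) ↔ (x_2 ↔ x_1)) ↔ ((x_3 ↔ x_2) ↔ (x_1 ↔ x_1)) = 3 ↔ 2 = 2
~(((x_2 → x_3) ↔ (x_2 ↔ x_1)) ↔ ((x_3 ↔ x_2) ↔ (x_1 ↔ x_1))) = ~2 = 1

1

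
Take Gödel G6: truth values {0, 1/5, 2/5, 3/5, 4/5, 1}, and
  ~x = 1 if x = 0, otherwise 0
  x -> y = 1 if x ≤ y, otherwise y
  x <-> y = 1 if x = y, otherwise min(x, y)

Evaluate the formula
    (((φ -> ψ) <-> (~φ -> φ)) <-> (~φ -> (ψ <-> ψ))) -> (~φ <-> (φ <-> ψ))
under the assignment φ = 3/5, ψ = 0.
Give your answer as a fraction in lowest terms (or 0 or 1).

1

φ -> ψ = 3/5 -> 0 = 0
~φ = ~3/5 = 0
~φ -> φ = 0 -> 3/5 = 1
(φ -> ψ) <-> (~φ -> φ) = 0 <-> 1 = 0
~φ = ~3/5 = 0
ψ <-> ψ = 0 <-> 0 = 1
~φ -> (ψ <-> ψ) = 0 -> 1 = 1
((φ -> ψ) <-> (~φ -> φ)) <-> (~φ -> (ψ <-> ψ)) = 0 <-> 1 = 0
~φ = ~3/5 = 0
φ <-> ψ = 3/5 <-> 0 = 0
~φ <-> (φ <-> ψ) = 0 <-> 0 = 1
(((φ -> ψ) <-> (~φ -> φ)) <-> (~φ -> (ψ <-> ψ))) -> (~φ <-> (φ <-> ψ)) = 0 -> 1 = 1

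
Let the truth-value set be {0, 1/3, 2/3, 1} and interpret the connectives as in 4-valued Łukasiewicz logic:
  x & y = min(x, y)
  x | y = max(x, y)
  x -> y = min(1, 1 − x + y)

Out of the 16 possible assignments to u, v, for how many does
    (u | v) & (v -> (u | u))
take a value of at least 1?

4

u = 0, v = 0 ↦ 0  <
u = 0, v = 1/3 ↦ 1/3  <
u = 0, v = 2/3 ↦ 1/3  <
u = 0, v = 1 ↦ 0  <
u = 1/3, v = 0 ↦ 1/3  <
u = 1/3, v = 1/3 ↦ 1/3  <
u = 1/3, v = 2/3 ↦ 2/3  <
u = 1/3, v = 1 ↦ 1/3  <
u = 2/3, v = 0 ↦ 2/3  <
u = 2/3, v = 1/3 ↦ 2/3  <
u = 2/3, v = 2/3 ↦ 2/3  <
u = 2/3, v = 1 ↦ 2/3  <
u = 1, v = 0 ↦ 1  ≥
u = 1, v = 1/3 ↦ 1  ≥
u = 1, v = 2/3 ↦ 1  ≥
u = 1, v = 1 ↦ 1  ≥
So 4 of the 16 assignments meet the threshold.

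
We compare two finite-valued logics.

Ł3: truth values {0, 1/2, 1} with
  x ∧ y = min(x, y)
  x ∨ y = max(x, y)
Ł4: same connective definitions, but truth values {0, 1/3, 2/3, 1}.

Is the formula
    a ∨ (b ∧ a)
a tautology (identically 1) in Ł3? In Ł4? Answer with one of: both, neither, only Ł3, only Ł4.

neither

In Ł3: at a = 0, b = 0 the value is 0 — not a tautology.
In Ł4: at a = 0, b = 0 the value is 0 — not a tautology.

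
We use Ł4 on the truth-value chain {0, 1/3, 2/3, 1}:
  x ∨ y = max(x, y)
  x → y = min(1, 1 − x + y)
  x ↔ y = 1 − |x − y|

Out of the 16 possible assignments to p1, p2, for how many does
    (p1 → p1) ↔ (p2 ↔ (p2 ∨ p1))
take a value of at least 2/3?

13

p1 = 0, p2 = 0 ↦ 1  ≥
p1 = 0, p2 = 1/3 ↦ 1  ≥
p1 = 0, p2 = 2/3 ↦ 1  ≥
p1 = 0, p2 = 1 ↦ 1  ≥
p1 = 1/3, p2 = 0 ↦ 2/3  ≥
p1 = 1/3, p2 = 1/3 ↦ 1  ≥
p1 = 1/3, p2 = 2/3 ↦ 1  ≥
p1 = 1/3, p2 = 1 ↦ 1  ≥
p1 = 2/3, p2 = 0 ↦ 1/3  <
p1 = 2/3, p2 = 1/3 ↦ 2/3  ≥
p1 = 2/3, p2 = 2/3 ↦ 1  ≥
p1 = 2/3, p2 = 1 ↦ 1  ≥
p1 = 1, p2 = 0 ↦ 0  <
p1 = 1, p2 = 1/3 ↦ 1/3  <
p1 = 1, p2 = 2/3 ↦ 2/3  ≥
p1 = 1, p2 = 1 ↦ 1  ≥
So 13 of the 16 assignments meet the threshold.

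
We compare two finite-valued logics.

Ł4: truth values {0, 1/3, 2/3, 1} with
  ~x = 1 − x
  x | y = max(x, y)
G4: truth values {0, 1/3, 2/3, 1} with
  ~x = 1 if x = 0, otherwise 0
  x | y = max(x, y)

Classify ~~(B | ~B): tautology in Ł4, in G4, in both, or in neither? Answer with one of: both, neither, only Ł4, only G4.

only G4

In Ł4: at B = 1/3 the value is 2/3 — not a tautology.
In G4: every assignment gives 1 — tautology.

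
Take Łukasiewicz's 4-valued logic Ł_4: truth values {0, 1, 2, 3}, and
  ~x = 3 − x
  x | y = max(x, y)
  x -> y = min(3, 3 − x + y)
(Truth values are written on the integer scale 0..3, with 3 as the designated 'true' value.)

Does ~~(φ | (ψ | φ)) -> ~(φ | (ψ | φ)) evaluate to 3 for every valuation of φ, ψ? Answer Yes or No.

No

Counterexample: take φ = 0, ψ = 2.
ψ | φ = 2 | 0 = 2
φ | (ψ | φ) = 0 | 2 = 2
~(φ | (ψ | φ)) = ~2 = 1
~~(φ | (ψ | φ)) = ~1 = 2
ψ | φ = 2 | 0 = 2
φ | (ψ | φ) = 0 | 2 = 2
~(φ | (ψ | φ)) = ~2 = 1
~~(φ | (ψ | φ)) -> ~(φ | (ψ | φ)) = 2 -> 1 = 2
This gives 2 ≠ 3.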